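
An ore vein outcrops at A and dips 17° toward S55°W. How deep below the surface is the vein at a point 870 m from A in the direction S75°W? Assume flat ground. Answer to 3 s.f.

The hole lies 20° from the dip direction, so the down-dip offset is 870 × cos 20° = 817.53 m.
Depth = down-dip offset × tan(dip) = 817.53 × tan 17° = 817.53 × 0.3057
Depth = 249.94 m

250 m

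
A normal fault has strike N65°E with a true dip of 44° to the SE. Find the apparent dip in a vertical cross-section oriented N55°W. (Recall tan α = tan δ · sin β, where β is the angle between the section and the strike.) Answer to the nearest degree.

40°

The strike is N65°E and the section trends N55°W; the acute angle between them is β = 60°.
tan α = tan 44° × sin 60° = 0.9657 × 0.8660 = 0.8363
α = arctan(0.8363) = 39.91°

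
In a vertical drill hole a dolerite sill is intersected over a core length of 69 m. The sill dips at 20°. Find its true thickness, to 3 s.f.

64.8 m

True thickness t = h · cos(dip) = 69 × cos 20°
t = 69 × 0.9397 = 64.839 m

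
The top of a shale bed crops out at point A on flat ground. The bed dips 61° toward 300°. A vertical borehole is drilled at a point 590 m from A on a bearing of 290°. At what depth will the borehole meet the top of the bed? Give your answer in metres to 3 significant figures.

1050 m

The hole lies 10° from the dip direction, so the down-dip offset is 590 × cos 10° = 581.04 m.
Depth = down-dip offset × tan(dip) = 581.04 × tan 61° = 581.04 × 1.8040
Depth = 1048.22 m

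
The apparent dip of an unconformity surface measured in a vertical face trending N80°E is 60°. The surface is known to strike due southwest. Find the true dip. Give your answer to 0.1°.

β = acute angle between strike due southwest and section N80°E = 35°.
tan δ = tan α / sin β = tan 60° / sin 35° = 1.7321 / 0.5736 = 3.0197
δ = arctan(3.0197) = 71.68°

71.7°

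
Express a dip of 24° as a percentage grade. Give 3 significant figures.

grade % = 100 × tan 24° = 100 × 0.4452

44.5%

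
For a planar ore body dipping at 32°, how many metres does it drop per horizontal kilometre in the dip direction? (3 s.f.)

625 m

drop per km = 1000 × tan 32° = 1000 × 0.6249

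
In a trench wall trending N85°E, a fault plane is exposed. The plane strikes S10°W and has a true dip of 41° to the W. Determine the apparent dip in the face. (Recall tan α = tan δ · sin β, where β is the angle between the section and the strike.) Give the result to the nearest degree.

Angle between strike (S10°W) and section (N85°E): β = 75°.
tan(apparent dip) = tan 41° · sin 75° = 0.8397
α = arctan(0.8397) = 40.02°

40°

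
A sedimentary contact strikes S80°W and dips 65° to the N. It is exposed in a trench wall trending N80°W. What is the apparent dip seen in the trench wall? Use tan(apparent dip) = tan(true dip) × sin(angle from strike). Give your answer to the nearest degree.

36°

The strike is S80°W and the section trends N80°W; the acute angle between them is β = 20°.
tan(apparent dip) = tan 65° · sin 20° = 0.7335
α = arctan(0.7335) = 36.26°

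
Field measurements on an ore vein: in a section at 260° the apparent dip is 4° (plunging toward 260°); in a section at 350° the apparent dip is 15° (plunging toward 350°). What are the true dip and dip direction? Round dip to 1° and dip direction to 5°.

true dip 15°, dip direction 335°

The two traces are lines in the plane: v₁ = (sin 260°·cos 4°, cos 260°·cos 4°, −sin 4°), v₂ = (sin 350°·cos 15°, cos 350°·cos 15°, −sin 15°).
n = v₁ × v₂ = (-0.111, 0.243, 0.964) (taken with n_z > 0).
tan δ = √(n_x²+n_y²)/n_z = 0.267/0.964, so δ = 15.5°.
The horizontal component of n points toward azimuth atan2(n_x, n_y) = 335°, the dip direction.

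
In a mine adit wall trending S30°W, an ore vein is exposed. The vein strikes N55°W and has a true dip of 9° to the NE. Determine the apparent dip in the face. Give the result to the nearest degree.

9°

The strike is N55°W and the section trends S30°W; the acute angle between them is β = 85°.
tan(apparent dip) = tan 9° · sin 85° = 0.1578
α = arctan(0.1578) = 8.97°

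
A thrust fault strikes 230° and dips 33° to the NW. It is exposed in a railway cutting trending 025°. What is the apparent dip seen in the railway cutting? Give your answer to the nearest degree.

The strike is 230° and the section trends 025°; the acute angle between them is β = 25°.
tan(apparent dip) = tan 33° · sin 25° = 0.2745
α = arctan(0.2745) = 15.35°

15°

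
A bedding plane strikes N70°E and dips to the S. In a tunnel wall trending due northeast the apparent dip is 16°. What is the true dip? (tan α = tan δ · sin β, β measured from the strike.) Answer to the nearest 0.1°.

β = acute angle between strike N70°E and section due northeast = 25°.
tan δ = tan α / sin β = tan 16° / sin 25° = 0.2867 / 0.4226 = 0.6785
true dip = arctan 0.6785 = 34.16°

34.2°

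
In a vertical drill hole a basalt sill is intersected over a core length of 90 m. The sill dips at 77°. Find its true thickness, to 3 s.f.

20.2 m

True thickness t = h · cos(dip) = 90 × cos 77°
t = 90 × 0.2250 = 20.246 m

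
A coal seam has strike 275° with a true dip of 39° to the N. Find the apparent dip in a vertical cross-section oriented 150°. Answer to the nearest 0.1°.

33.6°

The section lies 55° from the strike.
tan α = tan 39° × sin 55° = 0.8098 × 0.8192 = 0.6633
apparent dip = arctan 0.6633 = 33.56°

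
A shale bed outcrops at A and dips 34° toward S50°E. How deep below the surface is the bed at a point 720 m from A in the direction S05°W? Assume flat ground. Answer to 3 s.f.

The hole lies 55° from the dip direction, so the down-dip offset is 720 × cos 55° = 412.98 m.
Depth = down-dip offset × tan(dip) = 412.98 × tan 34° = 412.98 × 0.6745
Depth = 278.56 m

279 m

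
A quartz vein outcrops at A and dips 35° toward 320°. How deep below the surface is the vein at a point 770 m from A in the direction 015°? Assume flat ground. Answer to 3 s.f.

309 m

The hole lies 55° from the dip direction, so the down-dip offset is 770 × cos 55° = 441.65 m.
Depth = down-dip offset × tan(dip) = 441.65 × tan 35° = 441.65 × 0.7002
Depth = 309.25 m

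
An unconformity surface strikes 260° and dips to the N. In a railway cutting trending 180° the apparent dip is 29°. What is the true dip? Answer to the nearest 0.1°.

29.4°

β = acute angle between strike 260° and section 180° = 80°.
tan δ = tan α / sin β = tan 29° / sin 80° = 0.5543 / 0.9848 = 0.5629
δ = arctan(0.5629) = 29.37°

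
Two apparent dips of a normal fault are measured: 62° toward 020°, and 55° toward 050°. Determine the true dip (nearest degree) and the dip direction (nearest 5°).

true dip 63°, dip direction 010°

Each apparent-dip line lies in the plane. As unit vectors (x east, y north, z up), v₁ plunges 62°→020° and v₂ plunges 55°→050°.
n = v₁ × v₂ = (0.036, 0.256, 0.135) (taken with n_z > 0).
True dip = arccos(n_z / |n|) = arccos(0.4614) = 62.5°.
The horizontal component of n points toward azimuth atan2(n_x, n_y) = 8°, the dip direction.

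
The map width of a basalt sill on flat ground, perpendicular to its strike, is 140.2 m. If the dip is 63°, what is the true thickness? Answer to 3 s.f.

125 m

True thickness t = w · sin(dip) = 140.2 × sin 63°
t = 140.2 × 0.8910 = 124.919 m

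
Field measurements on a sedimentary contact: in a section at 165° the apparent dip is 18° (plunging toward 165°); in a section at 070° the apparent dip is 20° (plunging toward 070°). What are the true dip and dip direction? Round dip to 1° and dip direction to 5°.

Represent each trace as a vector plunging at its apparent dip toward its trend (east-north-up frame): v₁ = (0.246, -0.919, -0.309), v₂ = (0.883, 0.321, -0.342).
Cross product v₁ × v₂ gives the pole to the plane: n ∝ (0.414, -0.189, 0.890).
Dip δ = arctan(|n_h|/n_z) = arctan(0.455/0.890) = 27.0°.
The horizontal component of n points toward azimuth atan2(n_x, n_y) = 115°, the dip direction.

true dip 27°, dip direction 115°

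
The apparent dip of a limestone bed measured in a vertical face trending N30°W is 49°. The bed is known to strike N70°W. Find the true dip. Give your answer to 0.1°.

β = acute angle between strike N70°W and section N30°W = 40°.
tan δ = tan α / sin β = tan 49° / sin 40° = 1.1504 / 0.6428 = 1.7897
true dip = arctan 1.7897 = 60.80°

60.8°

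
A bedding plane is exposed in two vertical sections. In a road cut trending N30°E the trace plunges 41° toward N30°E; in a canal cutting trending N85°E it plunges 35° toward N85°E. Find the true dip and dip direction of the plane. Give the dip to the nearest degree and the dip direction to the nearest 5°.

Each apparent-dip line lies in the plane. As unit vectors (x east, y north, z up), v₁ plunges 41°→N30°E and v₂ plunges 35°→N85°E.
Cross product v₁ × v₂ gives the pole to the plane: n ∝ (0.328, 0.319, 0.506).
Dip δ = arctan(|n_h|/n_z) = arctan(0.458/0.506) = 42.1°.
The horizontal component of n points toward azimuth atan2(n_x, n_y) = 46°, the dip direction.

true dip 42°, dip direction 045°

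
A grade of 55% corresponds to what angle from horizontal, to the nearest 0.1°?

tan θ = 55/100 = 0.5500
θ = arctan(0.5500) = 28.81°

28.8°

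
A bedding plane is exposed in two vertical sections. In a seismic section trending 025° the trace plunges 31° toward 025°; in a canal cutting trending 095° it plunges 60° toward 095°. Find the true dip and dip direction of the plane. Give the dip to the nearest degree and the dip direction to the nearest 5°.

true dip 60°, dip direction 095°

Each apparent-dip line lies in the plane. As unit vectors (x east, y north, z up), v₁ plunges 31°→025° and v₂ plunges 60°→095°.
The plane normal is n = v₁ × v₂ ∝ (0.695, -0.057, 0.403).
Dip δ = arctan(|n_h|/n_z) = arctan(0.698/0.403) = 60.0°.
Dip direction = atan2(0.695, -0.057) = 95° (azimuth of n's horizontal projection).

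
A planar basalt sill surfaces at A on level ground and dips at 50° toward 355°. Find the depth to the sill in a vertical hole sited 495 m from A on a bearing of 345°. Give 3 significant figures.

The hole lies 10° from the dip direction, so the down-dip offset is 495 × cos 10° = 487.48 m.
Depth = down-dip offset × tan(dip) = 487.48 × tan 50° = 487.48 × 1.1918
Depth = 580.96 m

581 m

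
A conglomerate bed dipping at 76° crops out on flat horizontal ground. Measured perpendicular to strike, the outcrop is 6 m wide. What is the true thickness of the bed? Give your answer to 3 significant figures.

True thickness t = w · sin(dip) = 6 × sin 76°
t = 6 × 0.9703 = 5.822 m

5.82 m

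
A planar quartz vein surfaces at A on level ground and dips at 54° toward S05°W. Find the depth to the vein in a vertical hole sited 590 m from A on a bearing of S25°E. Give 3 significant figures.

703 m

The hole lies 30° from the dip direction, so the down-dip offset is 590 × cos 30° = 510.95 m.
Depth = down-dip offset × tan(dip) = 510.95 × tan 54° = 510.95 × 1.3764
Depth = 703.27 m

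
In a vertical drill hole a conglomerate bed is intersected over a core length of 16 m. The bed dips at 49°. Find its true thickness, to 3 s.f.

True thickness t = h · cos(dip) = 16 × cos 49°
t = 16 × 0.6561 = 10.497 m

10.5 m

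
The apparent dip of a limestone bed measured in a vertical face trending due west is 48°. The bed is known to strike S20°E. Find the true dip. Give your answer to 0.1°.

49.8°

The section is 70° from the strike.
tan δ = tan α / sin β = tan 48° / sin 70° = 1.1106 / 0.9397 = 1.1819
true dip = arctan 1.1819 = 49.77°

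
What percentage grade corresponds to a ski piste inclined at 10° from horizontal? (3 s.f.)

17.6%

grade % = 100 × tan 10° = 100 × 0.1763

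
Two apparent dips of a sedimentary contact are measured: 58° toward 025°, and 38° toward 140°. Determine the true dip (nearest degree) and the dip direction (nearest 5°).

true dip 66°, dip direction 070°

Each apparent-dip line lies in the plane. As unit vectors (x east, y north, z up), v₁ plunges 58°→025° and v₂ plunges 38°→140°.
Cross product v₁ × v₂ gives the pole to the plane: n ∝ (0.808, 0.292, 0.378).
tan δ = √(n_x²+n_y²)/n_z = 0.859/0.378, so δ = 66.2°.
Dip direction = atan2(0.808, 0.292) = 70° (azimuth of n's horizontal projection).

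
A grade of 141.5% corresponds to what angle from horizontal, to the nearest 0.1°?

tan θ = 141.5/100 = 1.4150
θ = arctan(1.4150) = 54.75°

54.8°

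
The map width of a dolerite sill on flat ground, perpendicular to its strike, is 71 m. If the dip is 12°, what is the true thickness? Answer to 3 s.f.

14.8 m

True thickness t = w · sin(dip) = 71 × sin 12°
t = 71 × 0.2079 = 14.762 m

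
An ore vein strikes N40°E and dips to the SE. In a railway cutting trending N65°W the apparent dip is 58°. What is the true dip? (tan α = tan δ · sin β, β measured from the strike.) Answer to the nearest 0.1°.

The section is 75° from the strike.
tan δ = tan α / sin β = tan 58° / sin 75° = 1.6003 / 0.9659 = 1.6568
δ = arctan(1.6568) = 58.89°

58.9°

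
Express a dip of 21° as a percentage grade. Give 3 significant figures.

grade % = 100 × tan 21° = 100 × 0.3839

38.4%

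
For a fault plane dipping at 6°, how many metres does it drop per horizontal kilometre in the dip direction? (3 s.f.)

drop per km = 1000 × tan 6° = 1000 × 0.1051

105 m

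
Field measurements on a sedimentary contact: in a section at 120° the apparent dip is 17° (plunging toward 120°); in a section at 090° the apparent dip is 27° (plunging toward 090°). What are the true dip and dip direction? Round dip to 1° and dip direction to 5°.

true dip 30°, dip direction 060°

Represent each trace as a vector plunging at its apparent dip toward its trend (east-north-up frame): v₁ = (0.828, -0.478, -0.292), v₂ = (0.891, 0.000, -0.454).
Cross product v₁ × v₂ gives the pole to the plane: n ∝ (0.217, 0.115, 0.426).
True dip = arccos(n_z / |n|) = arccos(0.8661) = 30.0°.
The horizontal component of n points toward azimuth atan2(n_x, n_y) = 62°, the dip direction.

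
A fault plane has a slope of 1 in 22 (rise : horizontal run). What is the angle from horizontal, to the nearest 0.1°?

2.6°

tan θ = 1/22 = 0.0455
θ = arctan(0.0455) = 2.60°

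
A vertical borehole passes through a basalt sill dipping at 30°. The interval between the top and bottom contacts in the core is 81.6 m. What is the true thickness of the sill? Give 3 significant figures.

70.7 m

True thickness t = h · cos(dip) = 81.6 × cos 30°
t = 81.6 × 0.8660 = 70.668 m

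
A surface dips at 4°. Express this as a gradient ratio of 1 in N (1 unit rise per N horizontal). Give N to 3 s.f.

1 in 14.3

1 : N means tan θ = 1/N, so N = 1/tan 4° = 1/0.0699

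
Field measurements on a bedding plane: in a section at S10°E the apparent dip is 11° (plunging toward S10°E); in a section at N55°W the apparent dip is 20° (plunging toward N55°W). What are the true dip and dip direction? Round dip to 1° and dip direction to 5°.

Each apparent-dip line lies in the plane. As unit vectors (x east, y north, z up), v₁ plunges 11°→S10°E and v₂ plunges 20°→N55°W.
n = v₁ × v₂ = (-0.433, -0.205, 0.652) (taken with n_z > 0).
Dip δ = arctan(|n_h|/n_z) = arctan(0.480/0.652) = 36.3°.
Dip direction = atan2(-0.433, -0.205) = 245° (azimuth of n's horizontal projection).

true dip 36°, dip direction 245°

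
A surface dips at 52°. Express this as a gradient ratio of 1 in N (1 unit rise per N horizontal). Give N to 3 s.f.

1 in 0.781

1 : N means tan θ = 1/N, so N = 1/tan 52° = 1/1.2799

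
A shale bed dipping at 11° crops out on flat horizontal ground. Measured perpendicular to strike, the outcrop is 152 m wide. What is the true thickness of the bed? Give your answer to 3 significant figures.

True thickness t = w · sin(dip) = 152 × sin 11°
t = 152 × 0.1908 = 29.003 m

29.0 m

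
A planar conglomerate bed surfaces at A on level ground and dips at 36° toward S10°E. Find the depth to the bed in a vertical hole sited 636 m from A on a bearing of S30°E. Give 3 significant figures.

The hole lies 20° from the dip direction, so the down-dip offset is 636 × cos 20° = 597.64 m.
Depth = down-dip offset × tan(dip) = 597.64 × tan 36° = 597.64 × 0.7265
Depth = 434.21 m

434 m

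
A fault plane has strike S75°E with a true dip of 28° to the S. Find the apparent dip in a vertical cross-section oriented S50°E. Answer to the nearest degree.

Angle between strike (S75°E) and section (S50°E): β = 25°.
tan α = tan 28° × sin 25° = 0.5317 × 0.4226 = 0.2247
apparent dip = arctan 0.2247 = 12.66°

13°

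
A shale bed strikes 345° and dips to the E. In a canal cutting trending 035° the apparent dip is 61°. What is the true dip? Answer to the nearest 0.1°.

β = acute angle between strike 345° and section 035° = 50°.
tan δ = tan α / sin β = tan 61° / sin 50° = 1.8040 / 0.7660 = 2.3550
δ = arctan(2.3550) = 66.99°

67.0°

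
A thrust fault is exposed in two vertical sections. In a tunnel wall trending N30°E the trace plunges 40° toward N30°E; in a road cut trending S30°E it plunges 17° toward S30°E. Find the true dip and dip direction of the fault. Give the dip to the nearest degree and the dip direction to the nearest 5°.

true dip 50°, dip direction 075°

The two traces are lines in the plane: v₁ = (sin 30°·cos 40°, cos 30°·cos 40°, −sin 40°), v₂ = (sin 150°·cos 17°, cos 150°·cos 17°, −sin 17°).
n = v₁ × v₂ = (0.726, 0.195, 0.634) (taken with n_z > 0).
Dip δ = arctan(|n_h|/n_z) = arctan(0.752/0.634) = 49.9°.
The horizontal component of n points toward azimuth atan2(n_x, n_y) = 75°, the dip direction.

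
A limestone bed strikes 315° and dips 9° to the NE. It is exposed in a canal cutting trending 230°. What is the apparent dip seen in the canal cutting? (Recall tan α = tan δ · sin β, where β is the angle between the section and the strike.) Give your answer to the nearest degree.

The strike is 315° and the section trends 230°; the acute angle between them is β = 85°.
tan(apparent dip) = tan 9° · sin 85° = 0.1578
α = arctan(0.1578) = 8.97°

9°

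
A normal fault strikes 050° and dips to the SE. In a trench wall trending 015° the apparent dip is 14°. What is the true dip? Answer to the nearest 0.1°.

23.5°

The section is 35° from the strike.
tan(true dip) = tan 14° / sin 35° = 0.4347
δ = arctan(0.4347) = 23.49°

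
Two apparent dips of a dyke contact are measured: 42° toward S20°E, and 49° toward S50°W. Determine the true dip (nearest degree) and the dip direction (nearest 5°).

true dip 52°, dip direction 205°

Each apparent-dip line lies in the plane. As unit vectors (x east, y north, z up), v₁ plunges 42°→S20°E and v₂ plunges 49°→S50°W.
n = v₁ × v₂ = (-0.245, -0.528, 0.458) (taken with n_z > 0).
True dip = arccos(n_z / |n|) = arccos(0.6185) = 51.8°.
The horizontal component of n points toward azimuth atan2(n_x, n_y) = 205°, the dip direction.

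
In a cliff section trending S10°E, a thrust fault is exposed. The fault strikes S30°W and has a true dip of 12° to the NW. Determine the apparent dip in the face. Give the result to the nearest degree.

8°

The section lies 40° from the strike.
tan(apparent dip) = tan 12° · sin 40° = 0.1366
apparent dip = arctan 0.1366 = 7.78°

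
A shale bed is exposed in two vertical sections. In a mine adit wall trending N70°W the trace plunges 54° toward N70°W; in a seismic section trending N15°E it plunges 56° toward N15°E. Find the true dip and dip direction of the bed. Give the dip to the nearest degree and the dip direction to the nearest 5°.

true dip 63°, dip direction 335°

Represent each trace as a vector plunging at its apparent dip toward its trend (east-north-up frame): v₁ = (-0.552, 0.201, -0.809), v₂ = (0.145, 0.540, -0.829).
Cross product v₁ × v₂ gives the pole to the plane: n ∝ (-0.270, 0.575, 0.327).
Dip δ = arctan(|n_h|/n_z) = arctan(0.635/0.327) = 62.7°.
Dip direction = azimuth of (n_x, n_y) = atan2(-0.270, 0.575) = 335°.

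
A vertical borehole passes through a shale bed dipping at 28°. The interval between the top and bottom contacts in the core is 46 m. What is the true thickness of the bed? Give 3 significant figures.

True thickness t = h · cos(dip) = 46 × cos 28°
t = 46 × 0.8829 = 40.616 m

40.6 m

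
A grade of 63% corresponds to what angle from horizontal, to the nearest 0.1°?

tan θ = 63/100 = 0.6300
θ = arctan(0.6300) = 32.21°

32.2°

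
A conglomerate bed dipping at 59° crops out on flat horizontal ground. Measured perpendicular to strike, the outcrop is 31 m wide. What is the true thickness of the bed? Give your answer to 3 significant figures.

26.6 m

True thickness t = w · sin(dip) = 31 × sin 59°
t = 31 × 0.8572 = 26.572 m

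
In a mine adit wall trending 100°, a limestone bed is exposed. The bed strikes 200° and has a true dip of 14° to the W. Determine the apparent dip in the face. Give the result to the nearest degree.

Angle between strike (200°) and section (100°): β = 80°.
tan α = tan 14° × sin 80° = 0.2493 × 0.9848 = 0.2455
apparent dip = arctan 0.2455 = 13.80°

14°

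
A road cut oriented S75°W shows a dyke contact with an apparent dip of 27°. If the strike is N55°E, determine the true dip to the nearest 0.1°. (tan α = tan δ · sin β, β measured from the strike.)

The section is 20° from the strike.
tan(true dip) = tan 27° / sin 20° = 1.4898
δ = arctan(1.4898) = 56.13°

56.1°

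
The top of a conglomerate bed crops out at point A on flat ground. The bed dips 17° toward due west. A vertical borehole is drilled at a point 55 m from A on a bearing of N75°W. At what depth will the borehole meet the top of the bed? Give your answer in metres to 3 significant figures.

The hole lies 15° from the dip direction, so the down-dip offset is 55 × cos 15° = 53.13 m.
Depth = down-dip offset × tan(dip) = 53.13 × tan 17° = 53.13 × 0.3057
Depth = 16.24 m

16.2 m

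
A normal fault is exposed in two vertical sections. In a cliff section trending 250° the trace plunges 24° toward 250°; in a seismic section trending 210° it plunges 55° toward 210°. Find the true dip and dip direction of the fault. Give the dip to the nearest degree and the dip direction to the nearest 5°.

The two traces are lines in the plane: v₁ = (sin 250°·cos 24°, cos 250°·cos 24°, −sin 24°), v₂ = (sin 210°·cos 55°, cos 210°·cos 55°, −sin 55°).
n = v₁ × v₂ = (0.054, -0.587, 0.337) (taken with n_z > 0).
Dip δ = arctan(|n_h|/n_z) = arctan(0.589/0.337) = 60.2°.
The horizontal component of n points toward azimuth atan2(n_x, n_y) = 175°, the dip direction.

true dip 60°, dip direction 175°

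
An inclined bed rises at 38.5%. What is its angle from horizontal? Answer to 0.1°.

tan θ = 38.5/100 = 0.3850
θ = arctan(0.3850) = 21.06°

21.1°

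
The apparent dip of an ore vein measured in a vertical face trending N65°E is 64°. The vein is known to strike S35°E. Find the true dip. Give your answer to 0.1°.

64.3°

β = acute angle between strike S35°E and section N65°E = 80°.
tan(true dip) = tan 64° / sin 80° = 2.0819
true dip = arctan 2.0819 = 64.34°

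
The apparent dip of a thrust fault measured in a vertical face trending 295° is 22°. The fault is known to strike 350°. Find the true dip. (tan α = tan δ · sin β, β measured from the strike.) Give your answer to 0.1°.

26.3°

β = acute angle between strike 350° and section 295° = 55°.
tan δ = tan α / sin β = tan 22° / sin 55° = 0.4040 / 0.8192 = 0.4932
δ = arctan(0.4932) = 26.25°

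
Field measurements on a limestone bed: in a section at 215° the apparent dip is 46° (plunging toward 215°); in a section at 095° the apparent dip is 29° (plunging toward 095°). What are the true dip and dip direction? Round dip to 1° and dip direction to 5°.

true dip 58°, dip direction 165°

The two traces are lines in the plane: v₁ = (sin 215°·cos 46°, cos 215°·cos 46°, −sin 46°), v₂ = (sin 95°·cos 29°, cos 95°·cos 29°, −sin 29°).
Cross product v₁ × v₂ gives the pole to the plane: n ∝ (0.221, -0.820, 0.526).
tan δ = √(n_x²+n_y²)/n_z = 0.849/0.526, so δ = 58.2°.
Dip direction = atan2(0.221, -0.820) = 165° (azimuth of n's horizontal projection).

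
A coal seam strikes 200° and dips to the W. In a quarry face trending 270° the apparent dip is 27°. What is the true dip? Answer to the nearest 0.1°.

The section is 70° from the strike.
tan δ = tan α / sin β = tan 27° / sin 70° = 0.5095 / 0.9397 = 0.5422
true dip = arctan 0.5422 = 28.47°

28.5°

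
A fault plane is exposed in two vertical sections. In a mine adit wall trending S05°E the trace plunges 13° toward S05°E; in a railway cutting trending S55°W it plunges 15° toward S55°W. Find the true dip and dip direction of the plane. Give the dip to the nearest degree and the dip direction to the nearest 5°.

true dip 16°, dip direction 210°

Each apparent-dip line lies in the plane. As unit vectors (x east, y north, z up), v₁ plunges 13°→S05°E and v₂ plunges 15°→S55°W.
n = v₁ × v₂ = (-0.127, -0.200, 0.815) (taken with n_z > 0).
Dip δ = arctan(|n_h|/n_z) = arctan(0.237/0.815) = 16.2°.
Dip direction = atan2(-0.127, -0.200) = 212° (azimuth of n's horizontal projection).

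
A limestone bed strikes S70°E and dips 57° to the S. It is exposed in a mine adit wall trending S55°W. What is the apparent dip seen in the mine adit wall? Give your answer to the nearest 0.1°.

Angle between strike (S70°E) and section (S55°W): β = 55°.
tan α = tan 57° × sin 55° = 1.5399 × 0.8192 = 1.2614
α = arctan(1.2614) = 51.59°

51.6°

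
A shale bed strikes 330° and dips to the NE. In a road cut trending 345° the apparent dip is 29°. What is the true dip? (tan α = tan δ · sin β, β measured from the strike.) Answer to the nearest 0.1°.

β = acute angle between strike 330° and section 345° = 15°.
tan(true dip) = tan 29° / sin 15° = 2.1417
true dip = arctan 2.1417 = 64.97°

65.0°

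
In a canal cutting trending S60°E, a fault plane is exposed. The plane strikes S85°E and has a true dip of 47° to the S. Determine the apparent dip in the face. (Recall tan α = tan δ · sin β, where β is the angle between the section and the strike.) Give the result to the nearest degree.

The strike is S85°E and the section trends S60°E; the acute angle between them is β = 25°.
tan(apparent dip) = tan 47° · sin 25° = 0.4532
apparent dip = arctan 0.4532 = 24.38°

24°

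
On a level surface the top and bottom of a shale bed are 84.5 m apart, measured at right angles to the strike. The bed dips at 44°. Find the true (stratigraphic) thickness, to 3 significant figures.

58.7 m

True thickness t = w · sin(dip) = 84.5 × sin 44°
t = 84.5 × 0.6947 = 58.699 m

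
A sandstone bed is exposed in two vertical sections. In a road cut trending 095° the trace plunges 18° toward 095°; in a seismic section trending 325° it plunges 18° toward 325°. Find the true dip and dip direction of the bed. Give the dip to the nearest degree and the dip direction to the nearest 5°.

true dip 38°, dip direction 030°

Represent each trace as a vector plunging at its apparent dip toward its trend (east-north-up frame): v₁ = (0.947, -0.083, -0.309), v₂ = (-0.546, 0.779, -0.309).
The plane normal is n = v₁ × v₂ ∝ (0.266, 0.461, 0.693).
tan δ = √(n_x²+n_y²)/n_z = 0.533/0.693, so δ = 37.6°.
The horizontal component of n points toward azimuth atan2(n_x, n_y) = 30°, the dip direction.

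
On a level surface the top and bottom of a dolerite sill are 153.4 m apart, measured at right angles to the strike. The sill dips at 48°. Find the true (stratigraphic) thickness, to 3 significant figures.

True thickness t = w · sin(dip) = 153.4 × sin 48°
t = 153.4 × 0.7431 = 113.998 m

114 m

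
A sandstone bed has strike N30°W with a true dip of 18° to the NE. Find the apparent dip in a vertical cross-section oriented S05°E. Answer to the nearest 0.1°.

The section lies 25° from the strike.
tan α = tan 18° × sin 25° = 0.3249 × 0.4226 = 0.1373
α = arctan(0.1373) = 7.82°

7.8°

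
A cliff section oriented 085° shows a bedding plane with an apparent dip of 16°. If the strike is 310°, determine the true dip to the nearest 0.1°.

22.1°

β = acute angle between strike 310° and section 085° = 45°.
tan(true dip) = tan 16° / sin 45° = 0.4055
δ = arctan(0.4055) = 22.07°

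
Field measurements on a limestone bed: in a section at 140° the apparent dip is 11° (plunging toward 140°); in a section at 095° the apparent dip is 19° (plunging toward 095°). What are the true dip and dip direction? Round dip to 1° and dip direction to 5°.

true dip 19°, dip direction 085°

The two traces are lines in the plane: v₁ = (sin 140°·cos 11°, cos 140°·cos 11°, −sin 11°), v₂ = (sin 95°·cos 19°, cos 95°·cos 19°, −sin 19°).
n = v₁ × v₂ = (0.229, 0.026, 0.656) (taken with n_z > 0).
Dip δ = arctan(|n_h|/n_z) = arctan(0.231/0.656) = 19.4°.
Dip direction = azimuth of (n_x, n_y) = atan2(0.229, 0.026) = 84°.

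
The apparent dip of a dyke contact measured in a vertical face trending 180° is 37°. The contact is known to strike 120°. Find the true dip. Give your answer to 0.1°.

41.0°

β = acute angle between strike 120° and section 180° = 60°.
tan(true dip) = tan 37° / sin 60° = 0.8701
true dip = arctan 0.8701 = 41.03°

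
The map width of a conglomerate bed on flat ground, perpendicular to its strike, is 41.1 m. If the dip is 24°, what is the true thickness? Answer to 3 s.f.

True thickness t = w · sin(dip) = 41.1 × sin 24°
t = 41.1 × 0.4067 = 16.717 m

16.7 m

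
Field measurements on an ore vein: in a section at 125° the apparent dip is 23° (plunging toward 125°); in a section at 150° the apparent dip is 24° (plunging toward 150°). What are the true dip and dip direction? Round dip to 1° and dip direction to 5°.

The two traces are lines in the plane: v₁ = (sin 125°·cos 23°, cos 125°·cos 23°, −sin 23°), v₂ = (sin 150°·cos 24°, cos 150°·cos 24°, −sin 24°).
n = v₁ × v₂ = (0.094, -0.128, 0.355) (taken with n_z > 0).
tan δ = √(n_x²+n_y²)/n_z = 0.159/0.355, so δ = 24.1°.
The horizontal component of n points toward azimuth atan2(n_x, n_y) = 144°, the dip direction.

true dip 24°, dip direction 145°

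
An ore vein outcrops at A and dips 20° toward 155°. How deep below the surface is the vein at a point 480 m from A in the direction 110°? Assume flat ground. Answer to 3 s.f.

The hole lies 45° from the dip direction, so the down-dip offset is 480 × cos 45° = 339.41 m.
Depth = down-dip offset × tan(dip) = 339.41 × tan 20° = 339.41 × 0.3640
Depth = 123.54 m

124 m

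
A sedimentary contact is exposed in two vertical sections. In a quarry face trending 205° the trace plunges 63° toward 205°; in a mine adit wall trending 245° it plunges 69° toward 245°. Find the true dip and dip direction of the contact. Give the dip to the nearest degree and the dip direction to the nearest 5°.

true dip 69°, dip direction 245°

The two traces are lines in the plane: v₁ = (sin 205°·cos 63°, cos 205°·cos 63°, −sin 63°), v₂ = (sin 245°·cos 69°, cos 245°·cos 69°, −sin 69°).
n = v₁ × v₂ = (-0.249, -0.110, 0.105) (taken with n_z > 0).
Dip δ = arctan(|n_h|/n_z) = arctan(0.272/0.105) = 69.0°.
Dip direction = azimuth of (n_x, n_y) = atan2(-0.249, -0.110) = 246°.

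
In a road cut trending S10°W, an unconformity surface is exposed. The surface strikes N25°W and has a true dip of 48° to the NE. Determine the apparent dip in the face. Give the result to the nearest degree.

The strike is N25°W and the section trends S10°W; the acute angle between them is β = 35°.
tan α = tan 48° × sin 35° = 1.1106 × 0.5736 = 0.6370
α = arctan(0.6370) = 32.50°

32°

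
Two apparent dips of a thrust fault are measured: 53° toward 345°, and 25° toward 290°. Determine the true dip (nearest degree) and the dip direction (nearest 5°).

Represent each trace as a vector plunging at its apparent dip toward its trend (east-north-up frame): v₁ = (-0.156, 0.581, -0.799), v₂ = (-0.852, 0.310, -0.423).
Cross product v₁ × v₂ gives the pole to the plane: n ∝ (0.002, 0.614, 0.447).
tan δ = √(n_x²+n_y²)/n_z = 0.614/0.447, so δ = 54.0°.
The horizontal component of n points toward azimuth atan2(n_x, n_y) = 0°, the dip direction.

true dip 54°, dip direction 000°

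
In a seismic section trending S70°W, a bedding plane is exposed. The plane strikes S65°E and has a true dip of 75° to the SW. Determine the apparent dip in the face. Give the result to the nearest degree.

69°

The section lies 45° from the strike.
tan α = tan 75° × sin 45° = 3.7321 × 0.7071 = 2.6390
apparent dip = arctan 2.6390 = 69.25°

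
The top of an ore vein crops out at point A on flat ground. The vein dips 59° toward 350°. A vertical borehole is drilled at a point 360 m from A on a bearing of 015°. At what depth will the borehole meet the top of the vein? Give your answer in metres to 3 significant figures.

543 m

The hole lies 25° from the dip direction, so the down-dip offset is 360 × cos 25° = 326.27 m.
Depth = down-dip offset × tan(dip) = 326.27 × tan 59° = 326.27 × 1.6643
Depth = 543.01 m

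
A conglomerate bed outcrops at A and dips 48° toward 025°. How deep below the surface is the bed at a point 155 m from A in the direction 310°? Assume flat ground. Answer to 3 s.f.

The hole lies 75° from the dip direction, so the down-dip offset is 155 × cos 75° = 40.12 m.
Depth = down-dip offset × tan(dip) = 40.12 × tan 48° = 40.12 × 1.1106
Depth = 44.55 m

44.6 m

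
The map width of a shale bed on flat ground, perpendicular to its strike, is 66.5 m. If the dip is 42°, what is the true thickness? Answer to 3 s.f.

True thickness t = w · sin(dip) = 66.5 × sin 42°
t = 66.5 × 0.6691 = 44.497 m

44.5 m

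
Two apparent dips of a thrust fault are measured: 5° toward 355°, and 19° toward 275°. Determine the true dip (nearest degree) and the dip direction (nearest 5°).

Represent each trace as a vector plunging at its apparent dip toward its trend (east-north-up frame): v₁ = (-0.087, 0.992, -0.087), v₂ = (-0.942, 0.082, -0.326).
The plane normal is n = v₁ × v₂ ∝ (-0.316, 0.054, 0.928).
tan δ = √(n_x²+n_y²)/n_z = 0.320/0.928, so δ = 19.1°.
Dip direction = atan2(-0.316, 0.054) = 280° (azimuth of n's horizontal projection).

true dip 19°, dip direction 280°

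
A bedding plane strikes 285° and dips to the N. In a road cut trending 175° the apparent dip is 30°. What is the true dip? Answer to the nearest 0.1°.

The section is 70° from the strike.
tan(true dip) = tan 30° / sin 70° = 0.6144
true dip = arctan 0.6144 = 31.57°

31.6°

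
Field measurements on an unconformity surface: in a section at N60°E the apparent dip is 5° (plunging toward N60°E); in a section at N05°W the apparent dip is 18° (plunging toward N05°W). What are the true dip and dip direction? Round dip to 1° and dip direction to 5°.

The two traces are lines in the plane: v₁ = (sin 60°·cos 5°, cos 60°·cos 5°, −sin 5°), v₂ = (sin 355°·cos 18°, cos 355°·cos 18°, −sin 18°).
n = v₁ × v₂ = (-0.071, 0.274, 0.859) (taken with n_z > 0).
tan δ = √(n_x²+n_y²)/n_z = 0.283/0.859, so δ = 18.2°.
Dip direction = azimuth of (n_x, n_y) = atan2(-0.071, 0.274) = 345°.

true dip 18°, dip direction 345°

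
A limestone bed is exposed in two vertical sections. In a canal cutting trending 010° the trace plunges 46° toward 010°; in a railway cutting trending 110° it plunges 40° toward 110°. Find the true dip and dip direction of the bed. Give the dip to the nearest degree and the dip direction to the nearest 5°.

Each apparent-dip line lies in the plane. As unit vectors (x east, y north, z up), v₁ plunges 46°→010° and v₂ plunges 40°→110°.
Cross product v₁ × v₂ gives the pole to the plane: n ∝ (0.628, 0.440, 0.524).
tan δ = √(n_x²+n_y²)/n_z = 0.767/0.524, so δ = 55.7°.
Dip direction = atan2(0.628, 0.440) = 55° (azimuth of n's horizontal projection).

true dip 56°, dip direction 055°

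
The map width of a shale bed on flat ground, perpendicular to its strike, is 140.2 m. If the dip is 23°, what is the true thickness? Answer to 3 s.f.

54.8 m

True thickness t = w · sin(dip) = 140.2 × sin 23°
t = 140.2 × 0.3907 = 54.781 m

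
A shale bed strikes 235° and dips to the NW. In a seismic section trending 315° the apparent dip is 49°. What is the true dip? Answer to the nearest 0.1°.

The section is 80° from the strike.
tan(true dip) = tan 49° / sin 80° = 1.1681
δ = arctan(1.1681) = 49.43°

49.4°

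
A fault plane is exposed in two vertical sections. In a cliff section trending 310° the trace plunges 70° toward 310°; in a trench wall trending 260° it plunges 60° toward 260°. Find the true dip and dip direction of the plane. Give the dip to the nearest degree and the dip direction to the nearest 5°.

true dip 70°, dip direction 310°

Represent each trace as a vector plunging at its apparent dip toward its trend (east-north-up frame): v₁ = (-0.262, 0.220, -0.940), v₂ = (-0.492, -0.087, -0.866).
The plane normal is n = v₁ × v₂ ∝ (-0.272, 0.236, 0.131).
tan δ = √(n_x²+n_y²)/n_z = 0.360/0.131, so δ = 70.0°.
The horizontal component of n points toward azimuth atan2(n_x, n_y) = 311°, the dip direction.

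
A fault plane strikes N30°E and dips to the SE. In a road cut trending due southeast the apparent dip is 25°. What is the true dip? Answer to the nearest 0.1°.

25.8°

The section is 75° from the strike.
tan δ = tan α / sin β = tan 25° / sin 75° = 0.4663 / 0.9659 = 0.4828
true dip = arctan 0.4828 = 25.77°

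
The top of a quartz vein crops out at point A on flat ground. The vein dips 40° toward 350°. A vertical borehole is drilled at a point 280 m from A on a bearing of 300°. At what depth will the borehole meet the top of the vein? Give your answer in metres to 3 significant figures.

151 m

The hole lies 50° from the dip direction, so the down-dip offset is 280 × cos 50° = 179.98 m.
Depth = down-dip offset × tan(dip) = 179.98 × tan 40° = 179.98 × 0.8391
Depth = 151.02 m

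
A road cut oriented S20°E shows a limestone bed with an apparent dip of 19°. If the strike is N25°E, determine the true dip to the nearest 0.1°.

β = acute angle between strike N25°E and section S20°E = 45°.
tan(true dip) = tan 19° / sin 45° = 0.4870
true dip = arctan 0.4870 = 25.96°

26.0°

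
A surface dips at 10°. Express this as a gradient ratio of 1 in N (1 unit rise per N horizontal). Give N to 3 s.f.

1 : N means tan θ = 1/N, so N = 1/tan 10° = 1/0.1763

1 in 5.67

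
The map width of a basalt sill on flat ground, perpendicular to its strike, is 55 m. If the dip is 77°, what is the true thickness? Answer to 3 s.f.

True thickness t = w · sin(dip) = 55 × sin 77°
t = 55 × 0.9744 = 53.590 m

53.6 m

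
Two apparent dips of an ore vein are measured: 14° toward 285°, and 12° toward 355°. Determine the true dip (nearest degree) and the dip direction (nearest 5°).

Each apparent-dip line lies in the plane. As unit vectors (x east, y north, z up), v₁ plunges 14°→285° and v₂ plunges 12°→355°.
n = v₁ × v₂ = (-0.184, 0.174, 0.892) (taken with n_z > 0).
True dip = arccos(n_z / |n|) = arccos(0.9620) = 15.8°.
The horizontal component of n points toward azimuth atan2(n_x, n_y) = 314°, the dip direction.

true dip 16°, dip direction 315°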